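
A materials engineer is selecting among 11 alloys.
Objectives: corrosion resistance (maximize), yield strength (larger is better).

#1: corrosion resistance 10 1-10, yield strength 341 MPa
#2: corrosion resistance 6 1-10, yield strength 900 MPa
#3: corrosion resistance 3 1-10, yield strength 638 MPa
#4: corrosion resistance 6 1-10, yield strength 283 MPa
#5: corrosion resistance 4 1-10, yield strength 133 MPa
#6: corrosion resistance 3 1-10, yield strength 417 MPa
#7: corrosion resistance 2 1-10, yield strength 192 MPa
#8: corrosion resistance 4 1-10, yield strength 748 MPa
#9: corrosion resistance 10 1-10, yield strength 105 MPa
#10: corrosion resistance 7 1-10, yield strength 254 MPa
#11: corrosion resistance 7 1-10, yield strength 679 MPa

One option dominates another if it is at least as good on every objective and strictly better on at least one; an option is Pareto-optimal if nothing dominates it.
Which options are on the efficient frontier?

#1: not dominated.
#2: not dominated (best yield strength).
#3: dominated by #2 (corrosion resistance 6≥3, yield strength 900≥638).
#4: dominated by #1 (corrosion resistance 10≥6, yield strength 341≥283).
#5: dominated by #1 (corrosion resistance 10≥4, yield strength 341≥133).
#6: dominated by #2 (corrosion resistance 6≥3, yield strength 900≥417).
#7: dominated by #1 (corrosion resistance 10≥2, yield strength 341≥192).
#8: dominated by #2 (corrosion resistance 6≥4, yield strength 900≥748).
#9: dominated by #1 (corrosion resistance 10≥10, yield strength 341≥105).
#10: dominated by #1 (corrosion resistance 10≥7, yield strength 341≥254).
#11: not dominated.

#1, #2, #11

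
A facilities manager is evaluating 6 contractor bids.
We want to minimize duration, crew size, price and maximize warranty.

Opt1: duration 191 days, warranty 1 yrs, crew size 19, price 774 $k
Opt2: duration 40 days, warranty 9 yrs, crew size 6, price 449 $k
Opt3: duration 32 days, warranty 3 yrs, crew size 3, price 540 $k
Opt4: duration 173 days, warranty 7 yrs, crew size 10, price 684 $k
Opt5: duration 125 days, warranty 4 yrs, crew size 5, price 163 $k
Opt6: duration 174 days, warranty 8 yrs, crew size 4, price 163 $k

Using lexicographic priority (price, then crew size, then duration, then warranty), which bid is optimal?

Opt6

First minimize price: best is 163, kept {Opt5, Opt6}.
Then minimize crew size: best is 4, kept {Opt6}.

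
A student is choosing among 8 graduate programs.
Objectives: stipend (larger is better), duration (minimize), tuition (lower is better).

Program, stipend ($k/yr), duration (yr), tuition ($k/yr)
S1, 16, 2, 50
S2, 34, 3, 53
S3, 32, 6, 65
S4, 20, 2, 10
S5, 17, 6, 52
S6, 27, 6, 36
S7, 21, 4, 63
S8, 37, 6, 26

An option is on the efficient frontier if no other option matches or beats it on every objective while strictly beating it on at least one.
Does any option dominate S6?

S8 vs S6: stipend 37≥27, duration 6≤6, tuition 26≤36 — S8 is at least as good on every objective and strictly better on at least one, so S8 dominates S6.

Yes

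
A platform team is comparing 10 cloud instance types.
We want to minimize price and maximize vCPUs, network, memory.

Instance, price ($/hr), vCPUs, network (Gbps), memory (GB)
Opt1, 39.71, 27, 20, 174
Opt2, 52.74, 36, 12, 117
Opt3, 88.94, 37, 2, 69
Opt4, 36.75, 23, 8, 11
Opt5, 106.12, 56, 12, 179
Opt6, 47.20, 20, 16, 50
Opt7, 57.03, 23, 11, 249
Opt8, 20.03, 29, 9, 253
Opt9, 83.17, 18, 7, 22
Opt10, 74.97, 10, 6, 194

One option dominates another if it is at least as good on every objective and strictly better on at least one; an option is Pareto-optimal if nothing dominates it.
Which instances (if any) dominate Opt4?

Opt8: price 20.03≤36.75, vCPUs 29≥23, network 9≥8, memory 253≥11 — dominates Opt4.
Others (Opt1, Opt2, Opt3, Opt5, Opt6, Opt7, Opt9, Opt10) are each worse than Opt4 on at least one objective.

Opt8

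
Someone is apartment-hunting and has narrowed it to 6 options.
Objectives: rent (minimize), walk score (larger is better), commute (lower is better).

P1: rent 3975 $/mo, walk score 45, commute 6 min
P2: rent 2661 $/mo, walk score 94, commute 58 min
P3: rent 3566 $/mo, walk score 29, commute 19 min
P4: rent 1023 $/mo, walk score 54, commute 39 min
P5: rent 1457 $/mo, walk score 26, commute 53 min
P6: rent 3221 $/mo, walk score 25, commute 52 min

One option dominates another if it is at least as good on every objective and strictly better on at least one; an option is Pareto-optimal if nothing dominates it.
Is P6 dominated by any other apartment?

Yes

P4 vs P6: rent 1023≤3221, walk score 54≥25, commute 39≤52 — P4 is at least as good on every objective and strictly better on at least one, so P4 dominates P6.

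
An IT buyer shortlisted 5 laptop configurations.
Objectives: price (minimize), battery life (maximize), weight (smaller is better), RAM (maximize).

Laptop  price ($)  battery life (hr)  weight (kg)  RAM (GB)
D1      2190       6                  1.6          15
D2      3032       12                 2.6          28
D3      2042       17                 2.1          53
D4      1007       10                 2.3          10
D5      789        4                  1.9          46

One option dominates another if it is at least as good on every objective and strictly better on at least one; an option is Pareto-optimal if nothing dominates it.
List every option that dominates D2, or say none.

D3

D3: price 2042≤3032, battery life 17≥12, weight 2.1≤2.6, RAM 53≥28 — dominates D2.
Others (D1, D4, D5) are each worse than D2 on at least one objective.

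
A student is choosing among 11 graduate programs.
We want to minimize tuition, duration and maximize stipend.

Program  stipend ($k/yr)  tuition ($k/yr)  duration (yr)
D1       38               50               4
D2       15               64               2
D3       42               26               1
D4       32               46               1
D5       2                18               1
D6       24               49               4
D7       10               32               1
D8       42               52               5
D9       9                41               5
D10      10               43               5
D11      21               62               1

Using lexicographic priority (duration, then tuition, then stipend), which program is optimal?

First minimize duration: best is 1, kept {D3, D4, D5, D7, D11}.
Then minimize tuition: best is 18, kept {D5}.

D5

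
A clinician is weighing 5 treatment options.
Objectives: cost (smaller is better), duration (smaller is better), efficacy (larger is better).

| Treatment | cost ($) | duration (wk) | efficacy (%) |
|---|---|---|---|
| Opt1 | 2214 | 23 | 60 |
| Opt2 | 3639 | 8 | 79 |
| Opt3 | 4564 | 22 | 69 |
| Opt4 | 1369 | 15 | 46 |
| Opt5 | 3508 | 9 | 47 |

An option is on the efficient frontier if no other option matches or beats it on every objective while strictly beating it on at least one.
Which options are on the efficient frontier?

Opt1, Opt2, Opt4, Opt5

Opt1: not dominated.
Opt2: not dominated (best duration).
Opt3: dominated by Opt2 (cost 3639≤4564, duration 8≤22, efficacy 79≥69).
Opt4: not dominated (best cost).
Opt5: not dominated.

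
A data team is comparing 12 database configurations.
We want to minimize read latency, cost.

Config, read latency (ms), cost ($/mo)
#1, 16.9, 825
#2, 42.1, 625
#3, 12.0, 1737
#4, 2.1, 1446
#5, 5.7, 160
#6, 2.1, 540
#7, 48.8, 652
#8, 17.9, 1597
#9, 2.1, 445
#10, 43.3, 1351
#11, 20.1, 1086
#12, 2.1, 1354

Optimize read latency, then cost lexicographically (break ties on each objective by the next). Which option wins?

First minimize read latency: best is 2.1, kept {#4, #6, #9, #12}.
Then minimize cost: best is 445, kept {#9}.

#9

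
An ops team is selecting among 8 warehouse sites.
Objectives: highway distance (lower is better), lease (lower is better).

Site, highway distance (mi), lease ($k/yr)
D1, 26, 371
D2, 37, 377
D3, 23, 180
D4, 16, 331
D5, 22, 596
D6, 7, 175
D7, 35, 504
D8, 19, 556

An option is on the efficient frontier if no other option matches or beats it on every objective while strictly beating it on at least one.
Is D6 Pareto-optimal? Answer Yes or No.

D1: worse on highway distance (26 vs 7).
D2: worse on highway distance (37 vs 7).
D3: worse on highway distance (23 vs 7).
D4: worse on highway distance (16 vs 7).
D5: worse on highway distance (22 vs 7).
D7: worse on highway distance (35 vs 7).
D8: worse on highway distance (19 vs 7).
No option is at least as good as D6 on every objective and strictly better on one.

Yes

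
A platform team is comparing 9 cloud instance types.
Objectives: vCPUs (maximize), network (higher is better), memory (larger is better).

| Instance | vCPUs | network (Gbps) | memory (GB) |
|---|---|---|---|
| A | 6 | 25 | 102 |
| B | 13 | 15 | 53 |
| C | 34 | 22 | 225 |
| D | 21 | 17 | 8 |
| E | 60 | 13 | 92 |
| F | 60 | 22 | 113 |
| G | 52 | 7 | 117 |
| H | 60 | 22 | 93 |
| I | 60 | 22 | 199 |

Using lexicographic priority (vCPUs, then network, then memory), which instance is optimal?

I

First maximize vCPUs: best is 60, kept {E, F, H, I}.
Then maximize network: best is 22, kept {F, H, I}.
Then maximize memory: best is 199, kept {I}.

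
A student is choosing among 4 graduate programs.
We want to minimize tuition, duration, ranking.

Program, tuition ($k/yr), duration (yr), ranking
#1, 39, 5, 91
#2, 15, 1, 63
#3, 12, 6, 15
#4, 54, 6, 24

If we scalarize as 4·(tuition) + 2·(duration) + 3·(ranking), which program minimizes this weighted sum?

#3

#1: 4·39 + 2·5 + 3·91 = 439
#2: 4·15 + 2·1 + 3·63 = 251
#3: 4·12 + 2·6 + 3·15 = 105
#4: 4·54 + 2·6 + 3·24 = 300
Lowest: #3 at 105.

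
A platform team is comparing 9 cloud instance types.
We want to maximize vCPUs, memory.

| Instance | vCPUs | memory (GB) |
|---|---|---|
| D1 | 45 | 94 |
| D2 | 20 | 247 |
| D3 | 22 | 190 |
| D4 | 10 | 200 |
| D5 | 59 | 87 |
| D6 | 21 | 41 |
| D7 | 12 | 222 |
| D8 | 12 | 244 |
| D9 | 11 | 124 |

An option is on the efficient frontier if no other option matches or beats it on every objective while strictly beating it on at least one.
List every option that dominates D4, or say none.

D2, D7, D8

D2: vCPUs 20≥10, memory 247≥200 — dominates D4.
D7: vCPUs 12≥10, memory 222≥200 — dominates D4.
D8: vCPUs 12≥10, memory 244≥200 — dominates D4.
Others (D1, D3, D5, D6, D9) are each worse than D4 on at least one objective.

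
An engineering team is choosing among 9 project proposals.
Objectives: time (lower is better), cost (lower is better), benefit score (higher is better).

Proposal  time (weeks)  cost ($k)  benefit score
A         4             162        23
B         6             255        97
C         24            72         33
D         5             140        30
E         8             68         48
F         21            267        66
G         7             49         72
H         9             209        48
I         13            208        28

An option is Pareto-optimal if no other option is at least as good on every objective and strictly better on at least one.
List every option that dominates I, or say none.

D, E, G

D: time 5≤13, cost 140≤208, benefit score 30≥28 — dominates I.
E: time 8≤13, cost 68≤208, benefit score 48≥28 — dominates I.
G: time 7≤13, cost 49≤208, benefit score 72≥28 — dominates I.
Others (A, B, C, F, H) are each worse than I on at least one objective.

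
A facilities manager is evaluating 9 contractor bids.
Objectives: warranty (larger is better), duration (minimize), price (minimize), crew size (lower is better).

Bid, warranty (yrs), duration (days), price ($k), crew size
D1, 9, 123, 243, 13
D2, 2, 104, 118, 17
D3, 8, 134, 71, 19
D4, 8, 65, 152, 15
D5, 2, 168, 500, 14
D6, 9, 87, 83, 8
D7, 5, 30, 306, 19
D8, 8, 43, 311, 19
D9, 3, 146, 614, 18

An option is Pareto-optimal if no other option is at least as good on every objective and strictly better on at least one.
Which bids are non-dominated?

D3, D4, D6, D7, D8

D1: dominated by D6 (warranty 9≥9, duration 87≤123, price 83≤243, crew size 8≤13).
D2: dominated by D6 (warranty 9≥2, duration 87≤104, price 83≤118, crew size 8≤17).
D3: not dominated (best price).
D4: not dominated.
D5: dominated by D1 (warranty 9≥2, duration 123≤168, price 243≤500, crew size 13≤14).
D6: not dominated (best crew size).
D7: not dominated (best duration).
D8: not dominated.
D9: dominated by D1 (warranty 9≥3, duration 123≤146, price 243≤614, crew size 13≤18).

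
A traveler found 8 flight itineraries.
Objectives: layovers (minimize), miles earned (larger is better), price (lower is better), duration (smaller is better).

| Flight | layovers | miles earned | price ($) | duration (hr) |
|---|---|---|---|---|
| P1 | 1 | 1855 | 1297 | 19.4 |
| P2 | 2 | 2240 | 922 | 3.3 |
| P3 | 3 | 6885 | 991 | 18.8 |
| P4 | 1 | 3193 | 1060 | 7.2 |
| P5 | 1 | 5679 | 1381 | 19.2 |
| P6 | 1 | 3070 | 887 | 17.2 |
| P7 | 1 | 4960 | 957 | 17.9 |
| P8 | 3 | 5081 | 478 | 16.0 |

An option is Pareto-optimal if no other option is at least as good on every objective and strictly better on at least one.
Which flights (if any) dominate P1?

P4, P6, P7

P4: layovers 1≤1, miles earned 3193≥1855, price 1060≤1297, duration 7.2≤19.4 — dominates P1.
P6: layovers 1≤1, miles earned 3070≥1855, price 887≤1297, duration 17.2≤19.4 — dominates P1.
P7: layovers 1≤1, miles earned 4960≥1855, price 957≤1297, duration 17.9≤19.4 — dominates P1.
Others (P2, P3, P5, P8) are each worse than P1 on at least one objective.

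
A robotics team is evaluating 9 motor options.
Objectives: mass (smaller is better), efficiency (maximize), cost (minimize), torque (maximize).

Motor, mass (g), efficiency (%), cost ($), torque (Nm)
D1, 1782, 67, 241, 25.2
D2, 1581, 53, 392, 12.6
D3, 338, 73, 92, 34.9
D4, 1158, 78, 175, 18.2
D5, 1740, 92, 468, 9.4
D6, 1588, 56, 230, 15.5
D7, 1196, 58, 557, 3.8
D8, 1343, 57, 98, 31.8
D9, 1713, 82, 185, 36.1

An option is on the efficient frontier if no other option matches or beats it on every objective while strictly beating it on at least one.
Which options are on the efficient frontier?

D1: dominated by D3 (mass 338≤1782, efficiency 73≥67, cost 92≤241, torque 34.9≥25.2).
D2: dominated by D3 (mass 338≤1581, efficiency 73≥53, cost 92≤392, torque 34.9≥12.6).
D3: not dominated (best mass).
D4: not dominated.
D5: not dominated (best efficiency).
D6: dominated by D3 (mass 338≤1588, efficiency 73≥56, cost 92≤230, torque 34.9≥15.5).
D7: dominated by D3 (mass 338≤1196, efficiency 73≥58, cost 92≤557, torque 34.9≥3.8).
D8: dominated by D3 (mass 338≤1343, efficiency 73≥57, cost 92≤98, torque 34.9≥31.8).
D9: not dominated (best torque).

D3, D4, D5, D9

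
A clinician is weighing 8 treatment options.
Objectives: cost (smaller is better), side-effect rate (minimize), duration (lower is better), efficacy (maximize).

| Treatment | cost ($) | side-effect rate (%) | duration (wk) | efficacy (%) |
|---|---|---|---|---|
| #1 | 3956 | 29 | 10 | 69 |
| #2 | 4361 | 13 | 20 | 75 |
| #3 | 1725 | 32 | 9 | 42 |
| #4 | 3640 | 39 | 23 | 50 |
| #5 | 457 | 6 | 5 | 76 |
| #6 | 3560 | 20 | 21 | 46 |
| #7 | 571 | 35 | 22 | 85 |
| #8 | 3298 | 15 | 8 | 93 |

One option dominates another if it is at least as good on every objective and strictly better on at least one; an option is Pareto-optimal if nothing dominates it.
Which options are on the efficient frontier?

#1: dominated by #5 (cost 457≤3956, side-effect rate 6≤29, duration 5≤10, efficacy 76≥69).
#2: dominated by #5 (cost 457≤4361, side-effect rate 6≤13, duration 5≤20, efficacy 76≥75).
#3: dominated by #5 (cost 457≤1725, side-effect rate 6≤32, duration 5≤9, efficacy 76≥42).
#4: dominated by #5 (cost 457≤3640, side-effect rate 6≤39, duration 5≤23, efficacy 76≥50).
#5: not dominated (best cost).
#6: dominated by #5 (cost 457≤3560, side-effect rate 6≤20, duration 5≤21, efficacy 76≥46).
#7: not dominated.
#8: not dominated (best efficacy).

#5, #7, #8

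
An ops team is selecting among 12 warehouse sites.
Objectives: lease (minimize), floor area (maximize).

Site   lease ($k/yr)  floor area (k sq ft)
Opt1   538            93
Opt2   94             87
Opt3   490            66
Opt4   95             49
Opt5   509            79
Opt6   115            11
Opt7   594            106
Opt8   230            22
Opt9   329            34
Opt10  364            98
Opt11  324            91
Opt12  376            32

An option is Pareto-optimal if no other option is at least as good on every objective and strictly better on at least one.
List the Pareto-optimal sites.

Opt2, Opt7, Opt10, Opt11

Opt1: dominated by Opt10 (lease 364≤538, floor area 98≥93).
Opt2: not dominated (best lease).
Opt3: dominated by Opt2 (lease 94≤490, floor area 87≥66).
Opt4: dominated by Opt2 (lease 94≤95, floor area 87≥49).
Opt5: dominated by Opt2 (lease 94≤509, floor area 87≥79).
Opt6: dominated by Opt2 (lease 94≤115, floor area 87≥11).
Opt7: not dominated (best floor area).
Opt8: dominated by Opt2 (lease 94≤230, floor area 87≥22).
Opt9: dominated by Opt2 (lease 94≤329, floor area 87≥34).
Opt10: not dominated.
Opt11: not dominated.
Opt12: dominated by Opt2 (lease 94≤376, floor area 87≥32).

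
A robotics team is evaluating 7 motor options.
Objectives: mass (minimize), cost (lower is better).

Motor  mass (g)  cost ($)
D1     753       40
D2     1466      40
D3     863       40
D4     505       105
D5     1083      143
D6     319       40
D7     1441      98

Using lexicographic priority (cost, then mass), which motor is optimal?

First minimize cost: best is 40, kept {D1, D2, D3, D6}.
Then minimize mass: best is 319, kept {D6}.

D6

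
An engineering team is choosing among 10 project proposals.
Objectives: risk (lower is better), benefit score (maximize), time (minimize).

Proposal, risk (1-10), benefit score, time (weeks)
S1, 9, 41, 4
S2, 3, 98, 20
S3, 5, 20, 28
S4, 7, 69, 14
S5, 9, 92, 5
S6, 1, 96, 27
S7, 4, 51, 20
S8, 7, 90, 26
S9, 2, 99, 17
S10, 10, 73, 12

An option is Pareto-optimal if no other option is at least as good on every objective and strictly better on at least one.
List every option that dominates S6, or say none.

S1: worse on risk (9 vs 1).
S2: worse on risk (3 vs 1).
S3: worse on risk (5 vs 1).
S4: worse on risk (7 vs 1).
S5: worse on risk (9 vs 1).
S7: worse on risk (4 vs 1).
S8: worse on risk (7 vs 1).
S9: worse on risk (2 vs 1).
S10: worse on risk (10 vs 1).
No option dominates S6.

none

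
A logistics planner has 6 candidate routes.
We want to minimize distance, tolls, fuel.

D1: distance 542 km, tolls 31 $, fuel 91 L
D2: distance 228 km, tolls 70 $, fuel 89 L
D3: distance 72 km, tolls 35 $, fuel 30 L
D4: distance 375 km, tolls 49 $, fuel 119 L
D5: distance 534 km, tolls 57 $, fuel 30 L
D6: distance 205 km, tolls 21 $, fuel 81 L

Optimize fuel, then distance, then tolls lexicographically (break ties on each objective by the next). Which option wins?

First minimize fuel: best is 30, kept {D3, D5}.
Then minimize distance: best is 72, kept {D3}.

D3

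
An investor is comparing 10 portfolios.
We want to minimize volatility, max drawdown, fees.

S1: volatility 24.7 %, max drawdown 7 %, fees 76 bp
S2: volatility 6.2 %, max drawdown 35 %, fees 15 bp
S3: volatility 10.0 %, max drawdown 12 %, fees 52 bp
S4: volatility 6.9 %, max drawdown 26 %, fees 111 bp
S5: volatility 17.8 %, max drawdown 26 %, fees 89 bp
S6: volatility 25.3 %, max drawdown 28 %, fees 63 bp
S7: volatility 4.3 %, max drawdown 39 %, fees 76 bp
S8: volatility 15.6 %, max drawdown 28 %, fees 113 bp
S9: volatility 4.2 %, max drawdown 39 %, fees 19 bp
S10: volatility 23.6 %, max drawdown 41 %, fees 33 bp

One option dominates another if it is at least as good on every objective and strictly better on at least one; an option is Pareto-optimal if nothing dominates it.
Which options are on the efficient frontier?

S1: not dominated (best max drawdown).
S2: not dominated (best fees).
S3: not dominated.
S4: not dominated.
S5: dominated by S3 (volatility 10.0≤17.8, max drawdown 12≤26, fees 52≤89).
S6: dominated by S3 (volatility 10.0≤25.3, max drawdown 12≤28, fees 52≤63).
S7: dominated by S9 (volatility 4.2≤4.3, max drawdown 39≤39, fees 19≤76).
S8: dominated by S3 (volatility 10.0≤15.6, max drawdown 12≤28, fees 52≤113).
S9: not dominated (best volatility).
S10: dominated by S2 (volatility 6.2≤23.6, max drawdown 35≤41, fees 15≤33).

S1, S2, S3, S4, S9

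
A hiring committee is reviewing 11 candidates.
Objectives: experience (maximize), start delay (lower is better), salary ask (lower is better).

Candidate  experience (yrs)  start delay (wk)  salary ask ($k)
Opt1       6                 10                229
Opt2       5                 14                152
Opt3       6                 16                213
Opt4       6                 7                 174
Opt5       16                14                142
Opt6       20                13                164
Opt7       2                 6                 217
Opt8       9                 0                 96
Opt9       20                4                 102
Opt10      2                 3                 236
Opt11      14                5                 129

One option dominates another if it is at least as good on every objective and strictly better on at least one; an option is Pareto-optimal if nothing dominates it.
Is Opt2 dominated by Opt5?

Yes

Opt5 vs Opt2: experience 16≥5, start delay 14≤14, salary ask 142≤152 — Opt5 is at least as good on every objective with at least one strict improvement.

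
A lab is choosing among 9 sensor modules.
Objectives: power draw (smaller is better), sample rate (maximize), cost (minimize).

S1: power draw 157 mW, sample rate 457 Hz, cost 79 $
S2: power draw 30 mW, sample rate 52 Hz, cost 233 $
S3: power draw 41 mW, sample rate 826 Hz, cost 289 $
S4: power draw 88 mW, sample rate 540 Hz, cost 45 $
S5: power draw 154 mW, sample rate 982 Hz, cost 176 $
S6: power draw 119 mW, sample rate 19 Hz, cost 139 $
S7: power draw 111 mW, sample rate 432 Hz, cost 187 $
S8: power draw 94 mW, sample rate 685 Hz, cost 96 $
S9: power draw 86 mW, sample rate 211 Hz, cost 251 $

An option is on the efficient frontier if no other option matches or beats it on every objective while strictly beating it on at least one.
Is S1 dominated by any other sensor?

Yes

S4 vs S1: power draw 88≤157, sample rate 540≥457, cost 45≤79 — S4 is at least as good on every objective and strictly better on at least one, so S4 dominates S1.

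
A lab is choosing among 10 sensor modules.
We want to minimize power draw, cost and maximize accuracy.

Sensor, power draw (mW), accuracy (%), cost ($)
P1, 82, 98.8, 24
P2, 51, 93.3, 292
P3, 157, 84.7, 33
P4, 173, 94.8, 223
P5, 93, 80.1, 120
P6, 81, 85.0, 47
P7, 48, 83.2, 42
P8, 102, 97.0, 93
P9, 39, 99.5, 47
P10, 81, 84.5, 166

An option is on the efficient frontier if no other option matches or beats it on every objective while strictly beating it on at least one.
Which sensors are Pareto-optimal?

P1, P7, P9

P1: not dominated (best cost).
P2: dominated by P9 (power draw 39≤51, accuracy 99.5≥93.3, cost 47≤292).
P3: dominated by P1 (power draw 82≤157, accuracy 98.8≥84.7, cost 24≤33).
P4: dominated by P1 (power draw 82≤173, accuracy 98.8≥94.8, cost 24≤223).
P5: dominated by P1 (power draw 82≤93, accuracy 98.8≥80.1, cost 24≤120).
P6: dominated by P9 (power draw 39≤81, accuracy 99.5≥85.0, cost 47≤47).
P7: not dominated.
P8: dominated by P1 (power draw 82≤102, accuracy 98.8≥97.0, cost 24≤93).
P9: not dominated (best power draw).
P10: dominated by P6 (power draw 81≤81, accuracy 85.0≥84.5, cost 47≤166).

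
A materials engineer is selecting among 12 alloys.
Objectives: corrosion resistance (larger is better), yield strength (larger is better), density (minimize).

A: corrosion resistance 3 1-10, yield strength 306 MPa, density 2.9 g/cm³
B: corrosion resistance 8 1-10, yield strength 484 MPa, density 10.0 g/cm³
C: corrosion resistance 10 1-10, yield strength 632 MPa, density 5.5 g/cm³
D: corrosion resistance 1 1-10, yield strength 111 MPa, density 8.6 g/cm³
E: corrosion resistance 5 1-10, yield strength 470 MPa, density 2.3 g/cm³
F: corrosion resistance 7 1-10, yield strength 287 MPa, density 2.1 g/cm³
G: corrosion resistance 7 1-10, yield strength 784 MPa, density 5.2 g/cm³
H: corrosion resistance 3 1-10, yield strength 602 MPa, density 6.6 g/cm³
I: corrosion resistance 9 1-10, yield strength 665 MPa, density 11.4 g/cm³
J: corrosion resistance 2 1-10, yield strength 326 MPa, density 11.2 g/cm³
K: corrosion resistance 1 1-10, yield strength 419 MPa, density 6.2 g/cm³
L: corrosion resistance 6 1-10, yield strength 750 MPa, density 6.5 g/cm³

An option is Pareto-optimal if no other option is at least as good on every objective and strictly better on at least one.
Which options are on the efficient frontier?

A: dominated by E (corrosion resistance 5≥3, yield strength 470≥306, density 2.3≤2.9).
B: dominated by C (corrosion resistance 10≥8, yield strength 632≥484, density 5.5≤10.0).
C: not dominated (best corrosion resistance).
D: dominated by A (corrosion resistance 3≥1, yield strength 306≥111, density 2.9≤8.6).
E: not dominated.
F: not dominated (best density).
G: not dominated (best yield strength).
H: dominated by C (corrosion resistance 10≥3, yield strength 632≥602, density 5.5≤6.6).
I: not dominated.
J: dominated by B (corrosion resistance 8≥2, yield strength 484≥326, density 10.0≤11.2).
K: dominated by C (corrosion resistance 10≥1, yield strength 632≥419, density 5.5≤6.2).
L: dominated by G (corrosion resistance 7≥6, yield strength 784≥750, density 5.2≤6.5).

C, E, F, G, I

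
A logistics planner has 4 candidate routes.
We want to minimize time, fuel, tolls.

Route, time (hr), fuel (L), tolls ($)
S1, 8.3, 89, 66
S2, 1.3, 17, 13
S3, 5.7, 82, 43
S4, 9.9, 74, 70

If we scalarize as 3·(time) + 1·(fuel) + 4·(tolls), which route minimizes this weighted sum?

S2

S1: 3·8.3 + 1·89 + 4·66 = 377.9
S2: 3·1.3 + 1·17 + 4·13 = 72.9
S3: 3·5.7 + 1·82 + 4·43 = 271.1
S4: 3·9.9 + 1·74 + 4·70 = 383.7
Lowest: S2 at 72.9.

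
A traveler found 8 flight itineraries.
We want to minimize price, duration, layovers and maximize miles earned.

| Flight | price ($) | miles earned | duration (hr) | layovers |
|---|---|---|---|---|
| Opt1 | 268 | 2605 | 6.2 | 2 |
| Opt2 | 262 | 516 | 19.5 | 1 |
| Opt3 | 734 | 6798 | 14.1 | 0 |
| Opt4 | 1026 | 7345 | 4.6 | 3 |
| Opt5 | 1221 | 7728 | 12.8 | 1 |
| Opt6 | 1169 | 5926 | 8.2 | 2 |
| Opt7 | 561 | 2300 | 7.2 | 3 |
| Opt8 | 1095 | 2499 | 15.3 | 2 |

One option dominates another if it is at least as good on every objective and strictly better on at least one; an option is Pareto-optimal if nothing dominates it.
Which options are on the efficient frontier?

Opt1: not dominated.
Opt2: not dominated (best price).
Opt3: not dominated (best layovers).
Opt4: not dominated (best duration).
Opt5: not dominated (best miles earned).
Opt6: not dominated.
Opt7: dominated by Opt1 (price 268≤561, miles earned 2605≥2300, duration 6.2≤7.2, layovers 2≤3).
Opt8: dominated by Opt1 (price 268≤1095, miles earned 2605≥2499, duration 6.2≤15.3, layovers 2≤2).

Opt1, Opt2, Opt3, Opt4, Opt5, Opt6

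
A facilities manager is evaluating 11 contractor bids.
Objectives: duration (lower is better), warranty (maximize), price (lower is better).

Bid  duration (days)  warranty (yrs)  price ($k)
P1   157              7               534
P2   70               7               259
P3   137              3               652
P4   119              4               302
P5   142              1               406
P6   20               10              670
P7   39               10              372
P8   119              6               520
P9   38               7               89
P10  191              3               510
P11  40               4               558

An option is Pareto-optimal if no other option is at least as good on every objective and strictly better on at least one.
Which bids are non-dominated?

P1: dominated by P2 (duration 70≤157, warranty 7≥7, price 259≤534).
P2: dominated by P9 (duration 38≤70, warranty 7≥7, price 89≤259).
P3: dominated by P2 (duration 70≤137, warranty 7≥3, price 259≤652).
P4: dominated by P2 (duration 70≤119, warranty 7≥4, price 259≤302).
P5: dominated by P2 (duration 70≤142, warranty 7≥1, price 259≤406).
P6: not dominated (best duration).
P7: not dominated.
P8: dominated by P2 (duration 70≤119, warranty 7≥6, price 259≤520).
P9: not dominated (best price).
P10: dominated by P2 (duration 70≤191, warranty 7≥3, price 259≤510).
P11: dominated by P7 (duration 39≤40, warranty 10≥4, price 372≤558).

P6, P7, P9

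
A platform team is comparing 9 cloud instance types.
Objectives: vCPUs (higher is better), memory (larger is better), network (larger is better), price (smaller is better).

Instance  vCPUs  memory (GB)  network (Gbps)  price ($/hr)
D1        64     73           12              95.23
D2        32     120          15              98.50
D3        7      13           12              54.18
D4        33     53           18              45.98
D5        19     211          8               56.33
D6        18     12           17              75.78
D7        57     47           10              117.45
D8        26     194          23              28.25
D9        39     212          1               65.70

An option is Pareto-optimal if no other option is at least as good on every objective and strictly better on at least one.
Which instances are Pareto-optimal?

D1: not dominated (best vCPUs).
D2: not dominated.
D3: dominated by D4 (vCPUs 33≥7, memory 53≥13, network 18≥12, price 45.98≤54.18).
D4: not dominated.
D5: not dominated.
D6: dominated by D4 (vCPUs 33≥18, memory 53≥12, network 18≥17, price 45.98≤75.78).
D7: dominated by D1 (vCPUs 64≥57, memory 73≥47, network 12≥10, price 95.23≤117.45).
D8: not dominated (best network).
D9: not dominated (best memory).

D1, D2, D4, D5, D8, D9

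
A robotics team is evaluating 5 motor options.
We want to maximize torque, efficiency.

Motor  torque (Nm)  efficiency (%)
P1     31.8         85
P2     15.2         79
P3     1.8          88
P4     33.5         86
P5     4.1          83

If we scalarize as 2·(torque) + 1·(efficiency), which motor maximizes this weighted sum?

P4

P1: 2·31.8 + 1·85 = 148.6
P2: 2·15.2 + 1·79 = 109.4
P3: 2·1.8 + 1·88 = 91.6
P4: 2·33.5 + 1·86 = 153.0
P5: 2·4.1 + 1·83 = 91.2
Highest: P4 at 153.0.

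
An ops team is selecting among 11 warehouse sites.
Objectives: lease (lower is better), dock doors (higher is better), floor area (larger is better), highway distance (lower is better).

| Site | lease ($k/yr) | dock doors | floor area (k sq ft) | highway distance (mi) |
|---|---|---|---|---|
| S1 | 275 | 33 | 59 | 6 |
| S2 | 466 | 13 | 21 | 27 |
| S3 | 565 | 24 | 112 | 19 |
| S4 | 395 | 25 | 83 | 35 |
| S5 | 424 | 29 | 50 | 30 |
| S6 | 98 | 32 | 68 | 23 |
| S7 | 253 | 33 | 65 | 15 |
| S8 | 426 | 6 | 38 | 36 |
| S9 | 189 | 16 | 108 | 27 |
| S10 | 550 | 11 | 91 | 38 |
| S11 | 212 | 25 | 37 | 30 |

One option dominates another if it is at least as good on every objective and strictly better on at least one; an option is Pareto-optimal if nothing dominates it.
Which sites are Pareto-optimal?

S1, S3, S4, S6, S7, S9

S1: not dominated (best highway distance).
S2: dominated by S1 (lease 275≤466, dock doors 33≥13, floor area 59≥21, highway distance 6≤27).
S3: not dominated (best floor area).
S4: not dominated.
S5: dominated by S1 (lease 275≤424, dock doors 33≥29, floor area 59≥50, highway distance 6≤30).
S6: not dominated (best lease).
S7: not dominated.
S8: dominated by S1 (lease 275≤426, dock doors 33≥6, floor area 59≥38, highway distance 6≤36).
S9: not dominated.
S10: dominated by S9 (lease 189≤550, dock doors 16≥11, floor area 108≥91, highway distance 27≤38).
S11: dominated by S6 (lease 98≤212, dock doors 32≥25, floor area 68≥37, highway distance 23≤30).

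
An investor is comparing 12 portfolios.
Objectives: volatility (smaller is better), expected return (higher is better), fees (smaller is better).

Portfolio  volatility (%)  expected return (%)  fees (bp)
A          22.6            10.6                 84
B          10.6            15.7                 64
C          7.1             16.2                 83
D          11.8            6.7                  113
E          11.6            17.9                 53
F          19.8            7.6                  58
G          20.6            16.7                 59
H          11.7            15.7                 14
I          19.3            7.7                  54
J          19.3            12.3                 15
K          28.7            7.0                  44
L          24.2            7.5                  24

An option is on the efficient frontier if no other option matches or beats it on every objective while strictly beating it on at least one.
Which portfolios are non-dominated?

A: dominated by B (volatility 10.6≤22.6, expected return 15.7≥10.6, fees 64≤84).
B: not dominated.
C: not dominated (best volatility).
D: dominated by B (volatility 10.6≤11.8, expected return 15.7≥6.7, fees 64≤113).
E: not dominated (best expected return).
F: dominated by E (volatility 11.6≤19.8, expected return 17.9≥7.6, fees 53≤58).
G: dominated by E (volatility 11.6≤20.6, expected return 17.9≥16.7, fees 53≤59).
H: not dominated (best fees).
I: dominated by E (volatility 11.6≤19.3, expected return 17.9≥7.7, fees 53≤54).
J: dominated by H (volatility 11.7≤19.3, expected return 15.7≥12.3, fees 14≤15).
K: dominated by H (volatility 11.7≤28.7, expected return 15.7≥7.0, fees 14≤44).
L: dominated by H (volatility 11.7≤24.2, expected return 15.7≥7.5, fees 14≤24).

B, C, E, H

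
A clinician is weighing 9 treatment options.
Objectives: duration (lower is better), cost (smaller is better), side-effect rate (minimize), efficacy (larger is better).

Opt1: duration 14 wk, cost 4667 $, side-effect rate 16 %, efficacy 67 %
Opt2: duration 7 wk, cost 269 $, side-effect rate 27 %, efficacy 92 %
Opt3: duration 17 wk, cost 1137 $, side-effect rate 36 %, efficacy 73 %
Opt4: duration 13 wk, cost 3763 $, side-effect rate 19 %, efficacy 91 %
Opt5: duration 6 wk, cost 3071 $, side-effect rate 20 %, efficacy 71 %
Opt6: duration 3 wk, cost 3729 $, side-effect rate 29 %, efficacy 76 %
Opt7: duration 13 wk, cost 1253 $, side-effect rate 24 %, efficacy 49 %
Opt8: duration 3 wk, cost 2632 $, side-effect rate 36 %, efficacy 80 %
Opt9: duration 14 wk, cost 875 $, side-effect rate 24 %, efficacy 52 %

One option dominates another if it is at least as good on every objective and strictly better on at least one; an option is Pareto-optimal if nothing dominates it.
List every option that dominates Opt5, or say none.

none

Opt1: worse on duration (14 vs 6).
Opt2: worse on duration (7 vs 6).
Opt3: worse on duration (17 vs 6).
Opt4: worse on duration (13 vs 6).
Opt6: worse on cost (3729 vs 3071).
Opt7: worse on duration (13 vs 6).
Opt8: worse on side-effect rate (36 vs 20).
Opt9: worse on duration (14 vs 6).
No option dominates Opt5.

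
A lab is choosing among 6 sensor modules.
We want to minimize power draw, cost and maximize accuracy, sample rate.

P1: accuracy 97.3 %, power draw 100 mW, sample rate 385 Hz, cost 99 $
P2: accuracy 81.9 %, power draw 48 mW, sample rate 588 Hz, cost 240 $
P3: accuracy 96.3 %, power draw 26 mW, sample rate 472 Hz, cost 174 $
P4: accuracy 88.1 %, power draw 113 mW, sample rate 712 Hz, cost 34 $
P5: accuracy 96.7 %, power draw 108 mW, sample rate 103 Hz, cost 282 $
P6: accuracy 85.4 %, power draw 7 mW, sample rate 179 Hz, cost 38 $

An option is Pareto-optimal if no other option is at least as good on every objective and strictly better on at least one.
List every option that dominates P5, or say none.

P1

P1: accuracy 97.3≥96.7, power draw 100≤108, sample rate 385≥103, cost 99≤282 — dominates P5.
Others (P2, P3, P4, P6) are each worse than P5 on at least one objective.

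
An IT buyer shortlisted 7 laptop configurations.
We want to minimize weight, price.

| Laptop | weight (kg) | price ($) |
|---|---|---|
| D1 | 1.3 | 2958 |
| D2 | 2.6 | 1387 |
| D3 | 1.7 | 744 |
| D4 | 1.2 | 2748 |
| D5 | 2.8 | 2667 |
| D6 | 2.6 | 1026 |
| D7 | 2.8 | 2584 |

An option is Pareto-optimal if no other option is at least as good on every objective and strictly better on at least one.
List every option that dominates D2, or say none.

D3, D6

D3: weight 1.7≤2.6, price 744≤1387 — dominates D2.
D6: weight 2.6≤2.6, price 1026≤1387 — dominates D2.
Others (D1, D4, D5, D7) are each worse than D2 on at least one objective.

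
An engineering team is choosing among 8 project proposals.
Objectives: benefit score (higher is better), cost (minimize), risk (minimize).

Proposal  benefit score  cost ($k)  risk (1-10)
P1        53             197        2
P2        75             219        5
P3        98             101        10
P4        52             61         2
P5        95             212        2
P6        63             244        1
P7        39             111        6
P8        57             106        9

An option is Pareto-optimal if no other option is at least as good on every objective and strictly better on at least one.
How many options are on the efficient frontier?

6

P1: not dominated.
P2: dominated by P5 (benefit score 95≥75, cost 212≤219, risk 2≤5).
P3: not dominated (best benefit score).
P4: not dominated (best cost).
P5: not dominated.
P6: not dominated (best risk).
P7: dominated by P4 (benefit score 52≥39, cost 61≤111, risk 2≤6).
P8: not dominated.
Pareto-optimal: P1, P3, P4, P5, P6, P8 → 6.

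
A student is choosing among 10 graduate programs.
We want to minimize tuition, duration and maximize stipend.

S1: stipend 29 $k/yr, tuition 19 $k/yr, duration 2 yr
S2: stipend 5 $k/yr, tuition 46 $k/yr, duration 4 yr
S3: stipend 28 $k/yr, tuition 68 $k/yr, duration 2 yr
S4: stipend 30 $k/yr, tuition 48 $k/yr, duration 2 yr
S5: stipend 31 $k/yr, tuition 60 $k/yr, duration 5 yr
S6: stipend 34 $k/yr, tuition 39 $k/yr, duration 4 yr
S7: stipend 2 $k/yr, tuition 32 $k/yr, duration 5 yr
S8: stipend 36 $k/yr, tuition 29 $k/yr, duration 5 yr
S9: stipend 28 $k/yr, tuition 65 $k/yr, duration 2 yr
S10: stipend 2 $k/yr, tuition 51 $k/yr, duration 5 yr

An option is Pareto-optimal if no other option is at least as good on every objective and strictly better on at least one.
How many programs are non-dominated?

S1: not dominated (best tuition).
S2: dominated by S1 (stipend 29≥5, tuition 19≤46, duration 2≤4).
S3: dominated by S1 (stipend 29≥28, tuition 19≤68, duration 2≤2).
S4: not dominated.
S5: dominated by S6 (stipend 34≥31, tuition 39≤60, duration 4≤5).
S6: not dominated.
S7: dominated by S1 (stipend 29≥2, tuition 19≤32, duration 2≤5).
S8: not dominated (best stipend).
S9: dominated by S1 (stipend 29≥28, tuition 19≤65, duration 2≤2).
S10: dominated by S1 (stipend 29≥2, tuition 19≤51, duration 2≤5).
Pareto-optimal: S1, S4, S6, S8 → 4.

4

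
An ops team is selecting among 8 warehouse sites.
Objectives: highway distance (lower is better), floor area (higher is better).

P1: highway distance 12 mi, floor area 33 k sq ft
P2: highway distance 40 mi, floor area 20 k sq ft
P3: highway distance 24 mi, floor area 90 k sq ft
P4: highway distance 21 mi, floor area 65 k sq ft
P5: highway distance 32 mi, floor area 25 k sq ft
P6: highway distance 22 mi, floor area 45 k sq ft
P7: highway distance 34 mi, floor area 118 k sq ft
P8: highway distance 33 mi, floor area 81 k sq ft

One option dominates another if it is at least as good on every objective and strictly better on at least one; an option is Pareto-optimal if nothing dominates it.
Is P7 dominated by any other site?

No

P1: worse on floor area (33 vs 118).
P2: worse on highway distance (40 vs 34).
P3: worse on floor area (90 vs 118).
P4: worse on floor area (65 vs 118).
P5: worse on floor area (25 vs 118).
P6: worse on floor area (45 vs 118).
P8: worse on floor area (81 vs 118).
No option is at least as good as P7 on every objective and strictly better on one.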